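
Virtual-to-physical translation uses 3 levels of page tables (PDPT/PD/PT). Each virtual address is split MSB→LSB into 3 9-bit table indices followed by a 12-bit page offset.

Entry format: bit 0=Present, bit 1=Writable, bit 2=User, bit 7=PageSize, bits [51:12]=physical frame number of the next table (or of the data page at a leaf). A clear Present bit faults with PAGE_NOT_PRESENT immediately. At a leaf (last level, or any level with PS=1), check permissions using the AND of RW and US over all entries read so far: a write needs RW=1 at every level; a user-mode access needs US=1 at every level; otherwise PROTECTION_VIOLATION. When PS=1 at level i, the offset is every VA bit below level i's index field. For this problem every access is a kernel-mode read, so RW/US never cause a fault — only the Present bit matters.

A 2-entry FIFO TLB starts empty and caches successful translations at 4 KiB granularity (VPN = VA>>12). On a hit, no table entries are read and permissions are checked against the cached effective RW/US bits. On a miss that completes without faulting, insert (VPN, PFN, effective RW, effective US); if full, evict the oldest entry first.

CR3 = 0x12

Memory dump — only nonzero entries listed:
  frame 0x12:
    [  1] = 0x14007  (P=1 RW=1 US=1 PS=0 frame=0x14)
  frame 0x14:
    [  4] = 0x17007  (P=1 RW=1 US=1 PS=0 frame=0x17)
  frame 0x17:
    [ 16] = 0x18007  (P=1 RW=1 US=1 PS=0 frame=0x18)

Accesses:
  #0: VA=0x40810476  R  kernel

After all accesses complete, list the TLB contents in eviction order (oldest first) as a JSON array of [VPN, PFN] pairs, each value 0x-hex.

Trace:
#0 VA=0x40810476 (r,kernel):
  [0] read 0x12 idx=1: raw=0x14007 flags P=1 W=1 U=1 S=0
  [1] read 0x14 idx=4: raw=0x17007 flags P=1 W=1 U=1 S=0
  [2] read 0x17 idx=16: raw=0x18007 flags P=1 W=1 U=1 S=0
  ✓ 0x18476  — 3 lookups

TLB: [["0x40810", "0x18"]]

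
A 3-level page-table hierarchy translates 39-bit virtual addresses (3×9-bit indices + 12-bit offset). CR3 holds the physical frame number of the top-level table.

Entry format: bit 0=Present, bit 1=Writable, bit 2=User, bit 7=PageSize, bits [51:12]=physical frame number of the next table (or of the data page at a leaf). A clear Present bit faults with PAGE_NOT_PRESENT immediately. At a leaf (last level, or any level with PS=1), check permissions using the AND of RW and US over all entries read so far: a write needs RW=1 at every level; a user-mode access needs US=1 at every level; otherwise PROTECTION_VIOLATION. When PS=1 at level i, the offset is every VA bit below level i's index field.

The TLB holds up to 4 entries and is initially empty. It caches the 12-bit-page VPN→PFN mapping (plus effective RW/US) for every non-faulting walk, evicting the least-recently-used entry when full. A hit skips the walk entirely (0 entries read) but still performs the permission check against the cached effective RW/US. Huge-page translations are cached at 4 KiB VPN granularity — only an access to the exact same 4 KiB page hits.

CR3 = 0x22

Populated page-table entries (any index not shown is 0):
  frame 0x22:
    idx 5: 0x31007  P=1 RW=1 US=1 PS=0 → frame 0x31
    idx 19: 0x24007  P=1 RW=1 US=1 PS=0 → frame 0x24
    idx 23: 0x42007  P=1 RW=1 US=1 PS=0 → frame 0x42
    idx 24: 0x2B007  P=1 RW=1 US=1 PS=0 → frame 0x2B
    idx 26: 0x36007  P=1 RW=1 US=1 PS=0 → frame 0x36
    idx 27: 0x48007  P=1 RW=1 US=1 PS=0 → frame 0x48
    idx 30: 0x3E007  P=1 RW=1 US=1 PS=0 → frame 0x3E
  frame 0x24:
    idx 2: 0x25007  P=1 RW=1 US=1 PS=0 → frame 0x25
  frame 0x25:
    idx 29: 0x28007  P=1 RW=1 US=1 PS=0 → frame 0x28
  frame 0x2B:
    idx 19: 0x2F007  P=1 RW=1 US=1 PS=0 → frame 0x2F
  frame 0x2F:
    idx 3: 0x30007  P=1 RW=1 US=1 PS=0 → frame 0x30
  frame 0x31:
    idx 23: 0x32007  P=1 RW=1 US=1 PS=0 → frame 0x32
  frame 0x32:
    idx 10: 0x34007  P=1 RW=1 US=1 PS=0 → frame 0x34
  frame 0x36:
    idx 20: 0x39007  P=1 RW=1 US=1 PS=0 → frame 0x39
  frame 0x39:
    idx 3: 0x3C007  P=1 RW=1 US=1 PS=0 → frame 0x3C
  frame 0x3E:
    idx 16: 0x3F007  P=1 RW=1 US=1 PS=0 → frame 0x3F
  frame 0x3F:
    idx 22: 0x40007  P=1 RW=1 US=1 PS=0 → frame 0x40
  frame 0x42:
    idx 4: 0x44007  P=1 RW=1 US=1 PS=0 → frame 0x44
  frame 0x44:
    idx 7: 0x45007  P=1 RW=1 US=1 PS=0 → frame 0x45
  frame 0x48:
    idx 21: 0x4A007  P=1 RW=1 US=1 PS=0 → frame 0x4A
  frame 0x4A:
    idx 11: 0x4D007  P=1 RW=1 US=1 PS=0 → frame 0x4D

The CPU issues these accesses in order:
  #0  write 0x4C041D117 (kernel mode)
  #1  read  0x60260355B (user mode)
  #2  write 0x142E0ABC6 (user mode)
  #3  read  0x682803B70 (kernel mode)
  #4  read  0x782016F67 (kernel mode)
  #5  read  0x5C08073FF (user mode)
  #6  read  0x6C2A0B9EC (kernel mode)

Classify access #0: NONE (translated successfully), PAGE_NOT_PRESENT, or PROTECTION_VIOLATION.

Per-access translation:
#0 VA=0x4C041D117 (w,kernel):
  L0 @0x22[19] → 0x24007  P=1,RW=1,US=1,PS=0
  L1 @0x24[2] → 0x25007  P=1,RW=1,US=1,PS=0
  L2 @0x25[29] → 0x28007  P=1,RW=1,US=1,PS=0
  ⇒ phys 0x28117  [3 reads]
#1 VA=0x60260355B (r,user):
  L0 @0x22[24] → 0x2B007  P=1,RW=1,US=1,PS=0
  L1 @0x2B[19] → 0x2F007  P=1,RW=1,US=1,PS=0
  L2 @0x2F[3] → 0x30007  P=1,RW=1,US=1,PS=0
  ⇒ phys 0x3055B  [3 reads]
#2 VA=0x142E0ABC6 (w,user):
  L0 @0x22[5] → 0x31007  P=1,RW=1,US=1,PS=0
  L1 @0x31[23] → 0x32007  P=1,RW=1,US=1,PS=0
  L2 @0x32[10] → 0x34007  P=1,RW=1,US=1,PS=0
  ⇒ phys 0x34BC6  [3 reads]
#3 VA=0x682803B70 (r,kernel):
  L0 @0x22[26] → 0x36007  P=1,RW=1,US=1,PS=0
  L1 @0x36[20] → 0x39007  P=1,RW=1,US=1,PS=0
  L2 @0x39[3] → 0x3C007  P=1,RW=1,US=1,PS=0
  ⇒ phys 0x3CB70  [3 reads]
#4 VA=0x782016F67 (r,kernel):
  L0 @0x22[30] → 0x3E007  P=1,RW=1,US=1,PS=0
  L1 @0x3E[16] → 0x3F007  P=1,RW=1,US=1,PS=0
  L2 @0x3F[22] → 0x40007  P=1,RW=1,US=1,PS=0
  ⇒ phys 0x40F67  [3 reads]
#5 VA=0x5C08073FF (r,user):
  L0 @0x22[23] → 0x42007  P=1,RW=1,US=1,PS=0
  L1 @0x42[4] → 0x44007  P=1,RW=1,US=1,PS=0
  L2 @0x44[7] → 0x45007  P=1,RW=1,US=1,PS=0
  ⇒ phys 0x453FF  [3 reads]
#6 VA=0x6C2A0B9EC (r,kernel):
  L0 @0x22[27] → 0x48007  P=1,RW=1,US=1,PS=0
  L1 @0x48[21] → 0x4A007  P=1,RW=1,US=1,PS=0
  L2 @0x4A[11] → 0x4D007  P=1,RW=1,US=1,PS=0
  ⇒ phys 0x4D9EC  [3 reads]

Access #0 fault: NONE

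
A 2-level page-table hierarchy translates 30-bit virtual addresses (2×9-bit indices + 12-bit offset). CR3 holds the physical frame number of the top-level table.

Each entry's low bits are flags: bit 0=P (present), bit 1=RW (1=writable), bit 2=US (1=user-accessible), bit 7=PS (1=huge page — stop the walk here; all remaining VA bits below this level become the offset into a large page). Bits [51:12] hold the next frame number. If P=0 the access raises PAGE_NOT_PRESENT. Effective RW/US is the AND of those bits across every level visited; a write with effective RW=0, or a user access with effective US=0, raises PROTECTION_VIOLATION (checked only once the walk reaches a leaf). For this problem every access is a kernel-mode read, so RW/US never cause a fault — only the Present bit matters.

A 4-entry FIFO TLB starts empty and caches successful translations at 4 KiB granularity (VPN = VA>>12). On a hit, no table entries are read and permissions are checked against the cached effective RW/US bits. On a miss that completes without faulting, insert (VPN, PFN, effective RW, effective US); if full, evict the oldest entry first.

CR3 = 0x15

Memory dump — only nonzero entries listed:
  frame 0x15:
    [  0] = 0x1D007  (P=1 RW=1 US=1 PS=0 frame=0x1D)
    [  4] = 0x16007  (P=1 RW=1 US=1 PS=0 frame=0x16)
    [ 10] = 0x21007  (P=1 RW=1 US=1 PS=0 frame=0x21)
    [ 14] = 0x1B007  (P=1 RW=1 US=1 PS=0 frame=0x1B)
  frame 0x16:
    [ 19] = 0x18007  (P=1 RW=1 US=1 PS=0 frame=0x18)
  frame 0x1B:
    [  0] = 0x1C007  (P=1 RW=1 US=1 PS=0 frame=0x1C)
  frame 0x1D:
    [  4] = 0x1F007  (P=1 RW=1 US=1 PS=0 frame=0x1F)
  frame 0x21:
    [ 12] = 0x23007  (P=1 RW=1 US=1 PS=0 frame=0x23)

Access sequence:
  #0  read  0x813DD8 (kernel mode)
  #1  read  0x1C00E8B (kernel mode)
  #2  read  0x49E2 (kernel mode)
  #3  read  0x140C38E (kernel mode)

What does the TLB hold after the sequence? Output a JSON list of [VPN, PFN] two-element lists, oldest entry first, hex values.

Trace:
#0 VA=0x813DD8 (r,kernel):
  [0] read 0x15 idx=4: raw=0x16007 flags P=1 W=1 U=1 S=0
  [1] read 0x16 idx=19: raw=0x18007 flags P=1 W=1 U=1 S=0
  → PA=0x18DD8  (2 entries read)
#1 VA=0x1C00E8B (r,kernel):
  [0] read 0x15 idx=14: raw=0x1B007 flags P=1 W=1 U=1 S=0
  [1] read 0x1B idx=0: raw=0x1C007 flags P=1 W=1 U=1 S=0
  → PA=0x1CE8B  (2 entries read)
#2 VA=0x49E2 (r,kernel):
  [0] read 0x15 idx=0: raw=0x1D007 flags P=1 W=1 U=1 S=0
  [1] read 0x1D idx=4: raw=0x1F007 flags P=1 W=1 U=1 S=0
  → PA=0x1F9E2  (2 entries read)
#3 VA=0x140C38E (r,kernel):
  [0] read 0x15 idx=10: raw=0x21007 flags P=1 W=1 U=1 S=0
  [1] read 0x21 idx=12: raw=0x23007 flags P=1 W=1 U=1 S=0
  → PA=0x2338E  (2 entries read)

TLB: [["0x813", "0x18"], ["0x1C00", "0x1C"], ["0x4", "0x1F"], ["0x140C", "0x23"]]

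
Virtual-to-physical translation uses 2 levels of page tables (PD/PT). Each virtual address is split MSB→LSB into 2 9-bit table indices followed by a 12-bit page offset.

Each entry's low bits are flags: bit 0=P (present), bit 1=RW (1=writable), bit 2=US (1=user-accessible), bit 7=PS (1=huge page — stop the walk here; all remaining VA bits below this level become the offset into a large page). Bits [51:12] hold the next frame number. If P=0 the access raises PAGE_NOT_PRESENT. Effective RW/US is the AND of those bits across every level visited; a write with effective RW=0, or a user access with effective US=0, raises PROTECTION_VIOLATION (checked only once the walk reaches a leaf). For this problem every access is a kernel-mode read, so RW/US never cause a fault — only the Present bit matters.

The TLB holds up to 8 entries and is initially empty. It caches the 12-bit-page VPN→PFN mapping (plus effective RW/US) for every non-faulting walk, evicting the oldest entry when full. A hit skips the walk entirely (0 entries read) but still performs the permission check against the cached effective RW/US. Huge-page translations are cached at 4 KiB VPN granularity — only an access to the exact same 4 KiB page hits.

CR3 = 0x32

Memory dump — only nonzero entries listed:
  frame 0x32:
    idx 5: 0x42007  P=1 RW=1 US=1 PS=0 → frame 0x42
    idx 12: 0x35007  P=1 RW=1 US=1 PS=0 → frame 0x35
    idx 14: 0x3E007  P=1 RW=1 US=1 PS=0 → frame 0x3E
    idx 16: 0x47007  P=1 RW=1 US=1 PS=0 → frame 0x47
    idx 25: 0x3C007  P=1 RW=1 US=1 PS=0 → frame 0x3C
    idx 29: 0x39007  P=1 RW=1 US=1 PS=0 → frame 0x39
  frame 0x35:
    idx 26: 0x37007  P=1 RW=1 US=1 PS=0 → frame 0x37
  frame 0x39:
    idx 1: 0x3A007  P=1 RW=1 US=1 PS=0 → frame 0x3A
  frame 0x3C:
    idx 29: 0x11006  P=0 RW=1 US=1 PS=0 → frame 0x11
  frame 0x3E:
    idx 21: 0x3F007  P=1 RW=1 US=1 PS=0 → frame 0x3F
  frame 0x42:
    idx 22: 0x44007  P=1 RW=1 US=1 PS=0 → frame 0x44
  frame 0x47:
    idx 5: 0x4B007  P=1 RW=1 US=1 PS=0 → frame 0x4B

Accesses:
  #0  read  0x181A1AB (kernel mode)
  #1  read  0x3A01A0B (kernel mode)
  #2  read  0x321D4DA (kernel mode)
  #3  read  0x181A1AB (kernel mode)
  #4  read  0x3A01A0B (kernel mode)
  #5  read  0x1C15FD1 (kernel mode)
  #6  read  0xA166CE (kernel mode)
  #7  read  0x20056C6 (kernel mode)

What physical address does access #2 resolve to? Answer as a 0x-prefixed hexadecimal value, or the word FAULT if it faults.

Walk each access:
#0 VA=0x181A1AB (r,kernel):
  L0 @0x32[12] → 0x35007  P=1,RW=1,US=1,PS=0
  L1 @0x35[26] → 0x37007  P=1,RW=1,US=1,PS=0
  ⇒ phys 0x371AB  [2 reads]
#1 VA=0x3A01A0B (r,kernel):
  L0 @0x32[29] → 0x39007  P=1,RW=1,US=1,PS=0
  L1 @0x39[1] → 0x3A007  P=1,RW=1,US=1,PS=0
  ⇒ phys 0x3AA0B  [2 reads]
#2 VA=0x321D4DA (r,kernel):
  L0 @0x32[25] → 0x3C007  P=1,RW=1,US=1,PS=0
  L1 @0x3C[29] → 0x11006  P=0,RW=1,US=1,PS=0
  ✗ PAGE_NOT_PRESENT  [2 reads]
#3 VA=0x181A1AB (r,kernel):
  TLB hit vpn=0x181A → PA=0x371AB
#4 VA=0x3A01A0B (r,kernel):
  TLB hit vpn=0x3A01 → PA=0x3AA0B
#5 VA=0x1C15FD1 (r,kernel):
  L0 @0x32[14] → 0x3E007  P=1,RW=1,US=1,PS=0
  L1 @0x3E[21] → 0x3F007  P=1,RW=1,US=1,PS=0
  ⇒ phys 0x3FFD1  [2 reads]
#6 VA=0xA166CE (r,kernel):
  L0 @0x32[5] → 0x42007  P=1,RW=1,US=1,PS=0
  L1 @0x42[22] → 0x44007  P=1,RW=1,US=1,PS=0
  ⇒ phys 0x446CE  [2 reads]
#7 VA=0x20056C6 (r,kernel):
  L0 @0x32[16] → 0x47007  P=1,RW=1,US=1,PS=0
  L1 @0x47[5] → 0x4B007  P=1,RW=1,US=1,PS=0
  ⇒ phys 0x4B6C6  [2 reads]

Access #2 PA: FAULT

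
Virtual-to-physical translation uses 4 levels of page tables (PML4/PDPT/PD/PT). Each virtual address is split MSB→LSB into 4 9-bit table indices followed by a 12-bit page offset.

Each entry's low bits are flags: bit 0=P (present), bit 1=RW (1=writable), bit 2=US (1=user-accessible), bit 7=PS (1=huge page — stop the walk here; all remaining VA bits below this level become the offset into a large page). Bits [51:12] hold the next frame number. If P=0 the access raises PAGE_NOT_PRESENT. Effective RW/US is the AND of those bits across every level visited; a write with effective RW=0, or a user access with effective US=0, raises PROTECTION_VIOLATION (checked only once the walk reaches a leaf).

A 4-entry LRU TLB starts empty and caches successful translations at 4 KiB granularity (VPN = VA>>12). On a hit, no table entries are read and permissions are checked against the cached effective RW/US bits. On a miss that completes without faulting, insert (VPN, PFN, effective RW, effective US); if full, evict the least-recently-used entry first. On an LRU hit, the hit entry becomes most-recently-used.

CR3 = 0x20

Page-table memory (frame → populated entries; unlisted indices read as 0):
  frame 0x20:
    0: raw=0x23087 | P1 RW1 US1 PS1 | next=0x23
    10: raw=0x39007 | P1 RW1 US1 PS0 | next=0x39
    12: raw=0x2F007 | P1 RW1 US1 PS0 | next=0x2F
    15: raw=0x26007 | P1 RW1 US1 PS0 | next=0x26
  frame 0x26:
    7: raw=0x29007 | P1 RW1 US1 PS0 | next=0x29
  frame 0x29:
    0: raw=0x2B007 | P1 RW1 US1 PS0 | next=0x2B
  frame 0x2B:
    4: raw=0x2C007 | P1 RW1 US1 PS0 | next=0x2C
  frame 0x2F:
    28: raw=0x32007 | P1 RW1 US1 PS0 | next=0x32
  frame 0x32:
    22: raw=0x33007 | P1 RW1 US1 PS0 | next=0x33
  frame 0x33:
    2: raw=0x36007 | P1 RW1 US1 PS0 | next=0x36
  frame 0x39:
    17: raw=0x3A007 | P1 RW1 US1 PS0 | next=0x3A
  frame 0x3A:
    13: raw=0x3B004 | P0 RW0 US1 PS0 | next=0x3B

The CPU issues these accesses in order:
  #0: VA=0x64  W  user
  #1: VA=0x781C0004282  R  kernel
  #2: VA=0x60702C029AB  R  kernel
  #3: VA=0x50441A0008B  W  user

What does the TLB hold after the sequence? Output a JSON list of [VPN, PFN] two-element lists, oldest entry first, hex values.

Per-access translation:
#0 VA=0x64 (w,user):
  L0: frame=0x20 idx=0 entry=0x23087 [P=1 RW=1 US=1 PS=1]
  → PA=0x23064 (huge @L0)  (1 entries read)
#1 VA=0x781C0004282 (r,kernel):
  L0: frame=0x20 idx=15 entry=0x26007 [P=1 RW=1 US=1 PS=0]
  L1: frame=0x26 idx=7 entry=0x29007 [P=1 RW=1 US=1 PS=0]
  L2: frame=0x29 idx=0 entry=0x2B007 [P=1 RW=1 US=1 PS=0]
  L3: frame=0x2B idx=4 entry=0x2C007 [P=1 RW=1 US=1 PS=0]
  → PA=0x2C282  (4 entries read)
#2 VA=0x60702C029AB (r,kernel):
  L0: frame=0x20 idx=12 entry=0x2F007 [P=1 RW=1 US=1 PS=0]
  L1: frame=0x2F idx=28 entry=0x32007 [P=1 RW=1 US=1 PS=0]
  L2: frame=0x32 idx=22 entry=0x33007 [P=1 RW=1 US=1 PS=0]
  L3: frame=0x33 idx=2 entry=0x36007 [P=1 RW=1 US=1 PS=0]
  → PA=0x369AB  (4 entries read)
#3 VA=0x50441A0008B (w,user):
  L0: frame=0x20 idx=10 entry=0x39007 [P=1 RW=1 US=1 PS=0]
  L1: frame=0x39 idx=17 entry=0x3A007 [P=1 RW=1 US=1 PS=0]
  L2: frame=0x3A idx=13 entry=0x3B004 [P=0 RW=0 US=1 PS=0]
  → PAGE_NOT_PRESENT  (3 entries read)

TLB: [["0x0", "0x23"], ["0x781C0004", "0x2C"], ["0x60702C02", "0x36"]]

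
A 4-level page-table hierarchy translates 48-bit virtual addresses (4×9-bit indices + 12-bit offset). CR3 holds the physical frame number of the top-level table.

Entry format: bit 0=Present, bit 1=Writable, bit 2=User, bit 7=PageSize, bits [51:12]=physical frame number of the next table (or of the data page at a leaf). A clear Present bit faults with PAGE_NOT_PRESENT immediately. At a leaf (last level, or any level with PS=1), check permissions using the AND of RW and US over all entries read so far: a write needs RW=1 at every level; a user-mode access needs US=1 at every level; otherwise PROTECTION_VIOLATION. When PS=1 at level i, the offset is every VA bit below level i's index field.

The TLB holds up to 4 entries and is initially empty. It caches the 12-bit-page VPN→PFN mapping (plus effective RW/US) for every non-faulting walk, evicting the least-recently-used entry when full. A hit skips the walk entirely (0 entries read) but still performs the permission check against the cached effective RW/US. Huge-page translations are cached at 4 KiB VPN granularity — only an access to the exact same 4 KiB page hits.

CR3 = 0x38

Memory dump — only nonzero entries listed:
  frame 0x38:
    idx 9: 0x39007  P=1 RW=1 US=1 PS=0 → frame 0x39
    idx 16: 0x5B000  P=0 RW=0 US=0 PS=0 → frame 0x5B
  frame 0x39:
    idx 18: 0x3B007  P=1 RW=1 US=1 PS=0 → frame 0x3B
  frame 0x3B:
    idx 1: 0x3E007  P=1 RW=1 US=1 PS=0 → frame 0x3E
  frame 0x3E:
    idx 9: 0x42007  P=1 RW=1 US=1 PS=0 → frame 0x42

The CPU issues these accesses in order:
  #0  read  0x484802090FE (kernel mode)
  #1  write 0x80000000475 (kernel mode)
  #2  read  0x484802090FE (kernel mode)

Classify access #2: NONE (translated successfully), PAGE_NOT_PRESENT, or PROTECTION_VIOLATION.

Trace:
#0 VA=0x484802090FE (r,kernel):
  [0] read 0x38 idx=9: raw=0x39007 flags P=1 W=1 U=1 S=0
  [1] read 0x39 idx=18: raw=0x3B007 flags P=1 W=1 U=1 S=0
  [2] read 0x3B idx=1: raw=0x3E007 flags P=1 W=1 U=1 S=0
  [3] read 0x3E idx=9: raw=0x42007 flags P=1 W=1 U=1 S=0
  ⇒ phys 0x420FE  [4 reads]
#1 VA=0x80000000475 (w,kernel):
  [0] read 0x38 idx=16: raw=0x5B000 flags P=0 W=0 U=0 S=0
  ⇒ fault: PAGE_NOT_PRESENT  — 1 lookups
#2 VA=0x484802090FE (r,kernel):
  TLB hit vpn=0x48480209 → PA=0x420FE

Access #2 fault: NONE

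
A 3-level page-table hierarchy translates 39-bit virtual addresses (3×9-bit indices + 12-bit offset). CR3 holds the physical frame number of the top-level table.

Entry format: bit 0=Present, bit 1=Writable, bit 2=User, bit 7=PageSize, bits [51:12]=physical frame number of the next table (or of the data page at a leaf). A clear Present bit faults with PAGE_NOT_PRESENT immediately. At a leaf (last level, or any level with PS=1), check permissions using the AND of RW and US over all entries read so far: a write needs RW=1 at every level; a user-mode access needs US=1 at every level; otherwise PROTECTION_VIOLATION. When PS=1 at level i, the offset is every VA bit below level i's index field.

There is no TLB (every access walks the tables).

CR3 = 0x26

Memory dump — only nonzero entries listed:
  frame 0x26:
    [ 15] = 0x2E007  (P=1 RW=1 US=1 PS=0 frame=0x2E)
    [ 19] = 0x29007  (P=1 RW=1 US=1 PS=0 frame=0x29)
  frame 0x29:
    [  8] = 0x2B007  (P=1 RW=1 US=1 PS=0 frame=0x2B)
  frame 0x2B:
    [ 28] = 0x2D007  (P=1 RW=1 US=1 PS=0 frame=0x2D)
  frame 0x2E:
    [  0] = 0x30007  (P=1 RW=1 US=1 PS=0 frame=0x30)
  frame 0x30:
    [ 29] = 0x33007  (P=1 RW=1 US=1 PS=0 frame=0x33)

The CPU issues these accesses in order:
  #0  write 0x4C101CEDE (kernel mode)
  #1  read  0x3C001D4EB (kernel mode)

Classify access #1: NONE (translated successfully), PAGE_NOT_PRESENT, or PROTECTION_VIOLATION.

Trace:
#0 VA=0x4C101CEDE (w,kernel):
  L0: frame=0x26 idx=19 entry=0x29007 [P=1 RW=1 US=1 PS=0]
  L1: frame=0x29 idx=8 entry=0x2B007 [P=1 RW=1 US=1 PS=0]
  L2: frame=0x2B idx=28 entry=0x2D007 [P=1 RW=1 US=1 PS=0]
  ✓ 0x2DEDE  — 3 lookups
#1 VA=0x3C001D4EB (r,kernel):
  L0: frame=0x26 idx=15 entry=0x2E007 [P=1 RW=1 US=1 PS=0]
  L1: frame=0x2E idx=0 entry=0x30007 [P=1 RW=1 US=1 PS=0]
  L2: frame=0x30 idx=29 entry=0x33007 [P=1 RW=1 US=1 PS=0]
  ✓ 0x334EB  — 3 lookups

Access #1 fault: NONE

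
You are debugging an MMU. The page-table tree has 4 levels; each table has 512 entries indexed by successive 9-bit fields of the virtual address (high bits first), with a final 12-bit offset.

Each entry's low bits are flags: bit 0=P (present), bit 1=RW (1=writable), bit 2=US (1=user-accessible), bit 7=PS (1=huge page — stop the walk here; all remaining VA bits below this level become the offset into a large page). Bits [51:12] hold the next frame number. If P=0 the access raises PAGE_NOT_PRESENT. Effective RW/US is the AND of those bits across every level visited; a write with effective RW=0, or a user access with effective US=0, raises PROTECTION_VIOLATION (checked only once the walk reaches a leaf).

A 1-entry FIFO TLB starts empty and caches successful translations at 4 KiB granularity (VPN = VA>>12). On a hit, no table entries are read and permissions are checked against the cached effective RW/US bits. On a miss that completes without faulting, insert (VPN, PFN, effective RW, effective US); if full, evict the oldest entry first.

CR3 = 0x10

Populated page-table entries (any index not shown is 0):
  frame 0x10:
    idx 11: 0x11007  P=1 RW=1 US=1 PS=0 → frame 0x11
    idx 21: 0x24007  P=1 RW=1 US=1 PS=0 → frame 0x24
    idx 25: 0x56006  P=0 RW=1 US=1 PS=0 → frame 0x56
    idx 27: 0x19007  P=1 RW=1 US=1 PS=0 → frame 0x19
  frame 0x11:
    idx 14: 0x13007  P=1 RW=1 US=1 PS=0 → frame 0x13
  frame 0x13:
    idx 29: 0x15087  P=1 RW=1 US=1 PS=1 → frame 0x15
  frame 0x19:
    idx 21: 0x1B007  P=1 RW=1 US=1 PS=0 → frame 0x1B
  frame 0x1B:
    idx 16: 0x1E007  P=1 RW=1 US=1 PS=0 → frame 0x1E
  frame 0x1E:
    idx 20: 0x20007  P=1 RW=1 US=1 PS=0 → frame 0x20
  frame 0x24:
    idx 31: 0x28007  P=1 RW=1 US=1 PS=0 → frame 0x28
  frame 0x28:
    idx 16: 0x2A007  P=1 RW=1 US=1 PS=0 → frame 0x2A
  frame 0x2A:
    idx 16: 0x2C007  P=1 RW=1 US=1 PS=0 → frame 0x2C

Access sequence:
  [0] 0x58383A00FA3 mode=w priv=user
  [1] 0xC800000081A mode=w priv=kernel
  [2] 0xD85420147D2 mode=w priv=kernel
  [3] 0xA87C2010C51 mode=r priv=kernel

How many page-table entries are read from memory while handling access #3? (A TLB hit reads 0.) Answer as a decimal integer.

Walk each access:
#0 VA=0x58383A00FA3 (w,user):
  L0 @0x10[11] → 0x11007  P=1,RW=1,US=1,PS=0
  L1 @0x11[14] → 0x13007  P=1,RW=1,US=1,PS=0
  L2 @0x13[29] → 0x15087  P=1,RW=1,US=1,PS=1
  → PA=0x15FA3 (huge @L2)  (3 entries read)
#1 VA=0xC800000081A (w,kernel):
  L0 @0x10[25] → 0x56006  P=0,RW=1,US=1,PS=0
  → PAGE_NOT_PRESENT  (1 entries read)
#2 VA=0xD85420147D2 (w,kernel):
  L0 @0x10[27] → 0x19007  P=1,RW=1,US=1,PS=0
  L1 @0x19[21] → 0x1B007  P=1,RW=1,US=1,PS=0
  L2 @0x1B[16] → 0x1E007  P=1,RW=1,US=1,PS=0
  L3 @0x1E[20] → 0x20007  P=1,RW=1,US=1,PS=0
  → PA=0x207D2  (4 entries read)
#3 VA=0xA87C2010C51 (r,kernel):
  L0 @0x10[21] → 0x24007  P=1,RW=1,US=1,PS=0
  L1 @0x24[31] → 0x28007  P=1,RW=1,US=1,PS=0
  L2 @0x28[16] → 0x2A007  P=1,RW=1,US=1,PS=0
  L3 @0x2A[16] → 0x2C007  P=1,RW=1,US=1,PS=0
  → PA=0x2CC51  (4 entries read)

Entries read for #3: 4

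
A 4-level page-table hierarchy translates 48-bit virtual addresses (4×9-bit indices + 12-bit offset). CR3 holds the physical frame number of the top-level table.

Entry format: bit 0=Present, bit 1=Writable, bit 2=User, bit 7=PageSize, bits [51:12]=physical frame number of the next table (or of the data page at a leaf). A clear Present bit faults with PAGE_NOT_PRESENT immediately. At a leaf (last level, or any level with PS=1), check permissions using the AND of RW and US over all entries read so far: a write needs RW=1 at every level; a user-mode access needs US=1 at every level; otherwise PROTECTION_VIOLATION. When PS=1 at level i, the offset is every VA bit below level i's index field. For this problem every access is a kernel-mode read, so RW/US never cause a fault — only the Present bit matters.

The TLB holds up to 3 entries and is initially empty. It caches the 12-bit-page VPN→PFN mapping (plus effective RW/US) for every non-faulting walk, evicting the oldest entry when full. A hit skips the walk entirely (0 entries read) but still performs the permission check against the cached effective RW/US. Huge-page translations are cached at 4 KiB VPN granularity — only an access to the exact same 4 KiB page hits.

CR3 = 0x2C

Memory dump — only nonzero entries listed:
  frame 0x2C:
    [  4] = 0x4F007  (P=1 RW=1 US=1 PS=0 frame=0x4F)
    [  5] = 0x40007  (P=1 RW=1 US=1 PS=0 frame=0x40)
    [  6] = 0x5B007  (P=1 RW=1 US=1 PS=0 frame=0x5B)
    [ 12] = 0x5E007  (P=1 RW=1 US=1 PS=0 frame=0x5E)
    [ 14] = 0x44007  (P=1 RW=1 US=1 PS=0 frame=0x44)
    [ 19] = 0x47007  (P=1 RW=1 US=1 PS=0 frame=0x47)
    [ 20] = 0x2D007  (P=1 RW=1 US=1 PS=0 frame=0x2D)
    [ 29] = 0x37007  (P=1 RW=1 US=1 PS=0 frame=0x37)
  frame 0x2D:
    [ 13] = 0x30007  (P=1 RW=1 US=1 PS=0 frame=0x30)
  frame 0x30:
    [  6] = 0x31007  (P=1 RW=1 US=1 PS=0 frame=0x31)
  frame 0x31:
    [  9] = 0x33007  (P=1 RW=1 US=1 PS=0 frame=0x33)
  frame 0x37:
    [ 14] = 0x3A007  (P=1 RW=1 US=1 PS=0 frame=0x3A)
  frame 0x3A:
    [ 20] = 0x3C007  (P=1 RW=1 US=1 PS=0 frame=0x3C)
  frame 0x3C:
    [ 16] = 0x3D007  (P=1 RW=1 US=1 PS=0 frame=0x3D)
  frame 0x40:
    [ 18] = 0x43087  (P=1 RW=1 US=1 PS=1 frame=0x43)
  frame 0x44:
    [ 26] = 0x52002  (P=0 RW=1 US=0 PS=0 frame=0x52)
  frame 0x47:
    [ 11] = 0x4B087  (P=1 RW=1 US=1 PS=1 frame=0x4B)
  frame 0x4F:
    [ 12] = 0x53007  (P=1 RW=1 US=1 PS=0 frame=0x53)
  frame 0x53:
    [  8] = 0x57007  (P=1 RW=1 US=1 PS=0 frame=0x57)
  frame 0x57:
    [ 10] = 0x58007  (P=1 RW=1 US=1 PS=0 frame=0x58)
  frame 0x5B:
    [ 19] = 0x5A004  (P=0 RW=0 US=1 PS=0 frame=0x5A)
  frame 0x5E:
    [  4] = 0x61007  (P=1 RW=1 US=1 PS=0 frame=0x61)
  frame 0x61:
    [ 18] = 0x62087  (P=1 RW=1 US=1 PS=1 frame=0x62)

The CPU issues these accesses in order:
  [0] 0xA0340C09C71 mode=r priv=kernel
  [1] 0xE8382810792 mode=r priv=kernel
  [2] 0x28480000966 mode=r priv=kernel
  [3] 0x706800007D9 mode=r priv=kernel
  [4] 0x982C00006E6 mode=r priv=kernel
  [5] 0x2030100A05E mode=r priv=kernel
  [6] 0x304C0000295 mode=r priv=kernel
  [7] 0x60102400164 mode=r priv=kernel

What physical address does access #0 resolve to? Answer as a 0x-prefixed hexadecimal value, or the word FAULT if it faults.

Per-access translation:
#0 VA=0xA0340C09C71 (r,kernel):
  [0] read 0x2C idx=20: raw=0x2D007 flags P=1 W=1 U=1 S=0
  [1] read 0x2D idx=13: raw=0x30007 flags P=1 W=1 U=1 S=0
  [2] read 0x30 idx=6: raw=0x31007 flags P=1 W=1 U=1 S=0
  [3] read 0x31 idx=9: raw=0x33007 flags P=1 W=1 U=1 S=0
  ⇒ phys 0x33C71  [4 reads]
#1 VA=0xE8382810792 (r,kernel):
  [0] read 0x2C idx=29: raw=0x37007 flags P=1 W=1 U=1 S=0
  [1] read 0x37 idx=14: raw=0x3A007 flags P=1 W=1 U=1 S=0
  [2] read 0x3A idx=20: raw=0x3C007 flags P=1 W=1 U=1 S=0
  [3] read 0x3C idx=16: raw=0x3D007 flags P=1 W=1 U=1 S=0
  ⇒ phys 0x3D792  [4 reads]
#2 VA=0x28480000966 (r,kernel):
  [0] read 0x2C idx=5: raw=0x40007 flags P=1 W=1 U=1 S=0
  [1] read 0x40 idx=18: raw=0x43087 flags P=1 W=1 U=1 S=1
  ⇒ phys 0x43966 (huge @L1)  [2 reads]
#3 VA=0x706800007D9 (r,kernel):
  [0] read 0x2C idx=14: raw=0x44007 flags P=1 W=1 U=1 S=0
  [1] read 0x44 idx=26: raw=0x52002 flags P=0 W=1 U=0 S=0
  ⇒ fault: PAGE_NOT_PRESENT  — 2 lookups
#4 VA=0x982C00006E6 (r,kernel):
  [0] read 0x2C idx=19: raw=0x47007 flags P=1 W=1 U=1 S=0
  [1] read 0x47 idx=11: raw=0x4B087 flags P=1 W=1 U=1 S=1
  ⇒ phys 0x4B6E6 (huge @L1)  [2 reads]
#5 VA=0x2030100A05E (r,kernel):
  [0] read 0x2C idx=4: raw=0x4F007 flags P=1 W=1 U=1 S=0
  [1] read 0x4F idx=12: raw=0x53007 flags P=1 W=1 U=1 S=0
  [2] read 0x53 idx=8: raw=0x57007 flags P=1 W=1 U=1 S=0
  [3] read 0x57 idx=10: raw=0x58007 flags P=1 W=1 U=1 S=0
  ⇒ phys 0x5805E  [4 reads]
#6 VA=0x304C0000295 (r,kernel):
  [0] read 0x2C idx=6: raw=0x5B007 flags P=1 W=1 U=1 S=0
  [1] read 0x5B idx=19: raw=0x5A004 flags P=0 W=0 U=1 S=0
  ⇒ fault: PAGE_NOT_PRESENT  — 2 lookups
#7 VA=0x60102400164 (r,kernel):
  [0] read 0x2C idx=12: raw=0x5E007 flags P=1 W=1 U=1 S=0
  [1] read 0x5E idx=4: raw=0x61007 flags P=1 W=1 U=1 S=0
  [2] read 0x61 idx=18: raw=0x62087 flags P=1 W=1 U=1 S=1
  ⇒ phys 0x62164 (huge @L2)  [3 reads]

Access #0 PA: 0x33C71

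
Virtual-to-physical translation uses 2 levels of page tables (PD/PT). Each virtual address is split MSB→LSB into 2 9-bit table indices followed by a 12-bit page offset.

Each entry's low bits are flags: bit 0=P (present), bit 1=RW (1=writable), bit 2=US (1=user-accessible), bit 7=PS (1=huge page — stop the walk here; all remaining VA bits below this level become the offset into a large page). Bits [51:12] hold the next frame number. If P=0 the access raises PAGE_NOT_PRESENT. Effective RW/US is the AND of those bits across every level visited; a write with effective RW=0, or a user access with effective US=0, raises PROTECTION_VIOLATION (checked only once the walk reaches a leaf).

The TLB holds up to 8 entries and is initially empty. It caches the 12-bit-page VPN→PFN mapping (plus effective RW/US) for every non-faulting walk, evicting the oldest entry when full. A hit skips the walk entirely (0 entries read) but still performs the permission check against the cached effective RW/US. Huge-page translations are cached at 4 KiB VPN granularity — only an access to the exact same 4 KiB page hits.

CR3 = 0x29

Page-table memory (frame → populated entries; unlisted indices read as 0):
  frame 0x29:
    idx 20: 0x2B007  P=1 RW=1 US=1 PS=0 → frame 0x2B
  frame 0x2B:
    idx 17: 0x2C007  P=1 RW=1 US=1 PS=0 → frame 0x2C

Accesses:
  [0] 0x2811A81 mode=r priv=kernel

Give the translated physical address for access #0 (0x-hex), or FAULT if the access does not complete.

Per-access translation:
#0 VA=0x2811A81 (r,kernel):
  [0] read 0x29 idx=20: raw=0x2B007 flags P=1 W=1 U=1 S=0
  [1] read 0x2B idx=17: raw=0x2C007 flags P=1 W=1 U=1 S=0
  ⇒ phys 0x2CA81  [2 reads]

Access #0 PA: 0x2CA81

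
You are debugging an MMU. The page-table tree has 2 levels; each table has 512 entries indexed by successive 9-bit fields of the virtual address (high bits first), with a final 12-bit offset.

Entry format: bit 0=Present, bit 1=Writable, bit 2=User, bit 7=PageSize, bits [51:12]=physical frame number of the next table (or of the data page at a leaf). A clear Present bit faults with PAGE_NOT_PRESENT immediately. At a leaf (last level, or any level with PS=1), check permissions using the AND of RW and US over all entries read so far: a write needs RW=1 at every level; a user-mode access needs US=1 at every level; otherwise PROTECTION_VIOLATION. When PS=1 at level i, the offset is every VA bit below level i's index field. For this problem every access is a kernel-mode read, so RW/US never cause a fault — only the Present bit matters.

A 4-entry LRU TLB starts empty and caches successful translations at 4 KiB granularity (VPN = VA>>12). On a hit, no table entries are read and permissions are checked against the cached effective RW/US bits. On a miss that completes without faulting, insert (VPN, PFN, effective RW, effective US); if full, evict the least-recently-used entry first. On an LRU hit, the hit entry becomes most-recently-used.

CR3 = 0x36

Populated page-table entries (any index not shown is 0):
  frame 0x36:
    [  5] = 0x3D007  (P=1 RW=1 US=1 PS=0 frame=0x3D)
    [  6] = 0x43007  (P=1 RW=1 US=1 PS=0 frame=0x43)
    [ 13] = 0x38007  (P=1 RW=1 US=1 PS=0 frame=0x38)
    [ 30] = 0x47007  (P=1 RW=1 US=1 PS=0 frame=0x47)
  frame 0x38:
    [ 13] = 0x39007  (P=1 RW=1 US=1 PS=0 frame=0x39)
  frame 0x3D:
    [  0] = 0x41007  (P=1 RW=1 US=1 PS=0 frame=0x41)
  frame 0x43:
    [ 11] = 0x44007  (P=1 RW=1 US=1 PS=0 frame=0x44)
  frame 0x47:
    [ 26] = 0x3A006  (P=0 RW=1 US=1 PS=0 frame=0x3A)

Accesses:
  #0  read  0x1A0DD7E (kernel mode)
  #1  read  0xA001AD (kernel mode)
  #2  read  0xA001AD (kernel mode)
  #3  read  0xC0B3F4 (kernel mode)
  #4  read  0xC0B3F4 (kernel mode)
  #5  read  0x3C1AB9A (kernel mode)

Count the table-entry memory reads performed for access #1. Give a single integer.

Per-access translation:
#0 VA=0x1A0DD7E (r,kernel):
  [0] read 0x36 idx=13: raw=0x38007 flags P=1 W=1 U=1 S=0
  [1] read 0x38 idx=13: raw=0x39007 flags P=1 W=1 U=1 S=0
  ⇒ phys 0x39D7E  [2 reads]
#1 VA=0xA001AD (r,kernel):
  [0] read 0x36 idx=5: raw=0x3D007 flags P=1 W=1 U=1 S=0
  [1] read 0x3D idx=0: raw=0x41007 flags P=1 W=1 U=1 S=0
  ⇒ phys 0x411AD  [2 reads]
#2 VA=0xA001AD (r,kernel):
  TLB hit vpn=0xA00 → PA=0x411AD
#3 VA=0xC0B3F4 (r,kernel):
  [0] read 0x36 idx=6: raw=0x43007 flags P=1 W=1 U=1 S=0
  [1] read 0x43 idx=11: raw=0x44007 flags P=1 W=1 U=1 S=0
  ⇒ phys 0x443F4  [2 reads]
#4 VA=0xC0B3F4 (r,kernel):
  TLB hit vpn=0xC0B → PA=0x443F4
#5 VA=0x3C1AB9A (r,kernel):
  [0] read 0x36 idx=30: raw=0x47007 flags P=1 W=1 U=1 S=0
  [1] read 0x47 idx=26: raw=0x3A006 flags P=0 W=1 U=1 S=0
  ⇒ fault: PAGE_NOT_PRESENT  — 2 lookups

Entries read for #1: 2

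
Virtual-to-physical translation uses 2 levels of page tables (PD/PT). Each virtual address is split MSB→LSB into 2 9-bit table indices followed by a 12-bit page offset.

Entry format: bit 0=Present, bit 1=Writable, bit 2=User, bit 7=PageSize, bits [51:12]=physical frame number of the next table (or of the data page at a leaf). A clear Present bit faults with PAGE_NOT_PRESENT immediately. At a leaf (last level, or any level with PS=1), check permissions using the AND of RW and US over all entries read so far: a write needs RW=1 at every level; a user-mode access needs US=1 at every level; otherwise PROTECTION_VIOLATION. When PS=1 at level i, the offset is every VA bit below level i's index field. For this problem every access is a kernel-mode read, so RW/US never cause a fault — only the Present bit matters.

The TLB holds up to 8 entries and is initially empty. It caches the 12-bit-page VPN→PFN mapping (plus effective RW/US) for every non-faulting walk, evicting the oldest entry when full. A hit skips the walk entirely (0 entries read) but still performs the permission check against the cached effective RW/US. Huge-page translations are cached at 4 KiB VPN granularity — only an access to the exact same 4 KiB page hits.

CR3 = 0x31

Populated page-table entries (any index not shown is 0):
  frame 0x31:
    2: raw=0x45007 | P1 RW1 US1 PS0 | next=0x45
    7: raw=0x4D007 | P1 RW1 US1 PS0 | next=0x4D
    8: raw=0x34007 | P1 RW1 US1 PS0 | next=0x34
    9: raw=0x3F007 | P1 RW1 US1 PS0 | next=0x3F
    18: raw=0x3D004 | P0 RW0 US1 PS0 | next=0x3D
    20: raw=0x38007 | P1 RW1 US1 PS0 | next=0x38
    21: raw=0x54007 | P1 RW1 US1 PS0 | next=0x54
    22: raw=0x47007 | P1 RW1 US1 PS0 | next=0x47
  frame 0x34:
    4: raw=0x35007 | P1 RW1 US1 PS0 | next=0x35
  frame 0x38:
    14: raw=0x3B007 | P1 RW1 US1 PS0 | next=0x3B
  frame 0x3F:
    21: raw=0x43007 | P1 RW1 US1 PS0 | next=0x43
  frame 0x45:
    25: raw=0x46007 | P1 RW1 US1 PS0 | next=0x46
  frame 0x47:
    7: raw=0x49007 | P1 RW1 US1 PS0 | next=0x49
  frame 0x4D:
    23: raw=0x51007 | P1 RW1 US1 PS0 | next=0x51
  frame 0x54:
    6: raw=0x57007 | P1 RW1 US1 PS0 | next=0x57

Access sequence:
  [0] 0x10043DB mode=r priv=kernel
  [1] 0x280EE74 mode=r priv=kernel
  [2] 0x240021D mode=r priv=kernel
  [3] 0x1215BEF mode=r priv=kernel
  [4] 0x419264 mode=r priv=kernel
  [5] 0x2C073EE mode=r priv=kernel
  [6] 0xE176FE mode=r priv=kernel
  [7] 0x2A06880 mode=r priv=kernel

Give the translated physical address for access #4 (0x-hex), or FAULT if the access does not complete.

Per-access translation:
#0 VA=0x10043DB (r,kernel):
  lvl0: tbl 0x31, slot 8 ⇒ 0x34007 (P1/RW1/US1/PS0)
  lvl1: tbl 0x34, slot 4 ⇒ 0x35007 (P1/RW1/US1/PS0)
  ⇒ phys 0x353DB  [2 reads]
#1 VA=0x280EE74 (r,kernel):
  lvl0: tbl 0x31, slot 20 ⇒ 0x38007 (P1/RW1/US1/PS0)
  lvl1: tbl 0x38, slot 14 ⇒ 0x3B007 (P1/RW1/US1/PS0)
  ⇒ phys 0x3BE74  [2 reads]
#2 VA=0x240021D (r,kernel):
  lvl0: tbl 0x31, slot 18 ⇒ 0x3D004 (P0/RW0/US1/PS0)
  ⇒ fault: PAGE_NOT_PRESENT  — 1 lookups
#3 VA=0x1215BEF (r,kernel):
  lvl0: tbl 0x31, slot 9 ⇒ 0x3F007 (P1/RW1/US1/PS0)
  lvl1: tbl 0x3F, slot 21 ⇒ 0x43007 (P1/RW1/US1/PS0)
  ⇒ phys 0x43BEF  [2 reads]
#4 VA=0x419264 (r,kernel):
  lvl0: tbl 0x31, slot 2 ⇒ 0x45007 (P1/RW1/US1/PS0)
  lvl1: tbl 0x45, slot 25 ⇒ 0x46007 (P1/RW1/US1/PS0)
  ⇒ phys 0x46264  [2 reads]
#5 VA=0x2C073EE (r,kernel):
  lvl0: tbl 0x31, slot 22 ⇒ 0x47007 (P1/RW1/US1/PS0)
  lvl1: tbl 0x47, slot 7 ⇒ 0x49007 (P1/RW1/US1/PS0)
  ⇒ phys 0x493EE  [2 reads]
#6 VA=0xE176FE (r,kernel):
  lvl0: tbl 0x31, slot 7 ⇒ 0x4D007 (P1/RW1/US1/PS0)
  lvl1: tbl 0x4D, slot 23 ⇒ 0x51007 (P1/RW1/US1/PS0)
  ⇒ phys 0x516FE  [2 reads]
#7 VA=0x2A06880 (r,kernel):
  lvl0: tbl 0x31, slot 21 ⇒ 0x54007 (P1/RW1/US1/PS0)
  lvl1: tbl 0x54, slot 6 ⇒ 0x57007 (P1/RW1/US1/PS0)
  ⇒ phys 0x57880  [2 reads]

Access #4 PA: 0x46264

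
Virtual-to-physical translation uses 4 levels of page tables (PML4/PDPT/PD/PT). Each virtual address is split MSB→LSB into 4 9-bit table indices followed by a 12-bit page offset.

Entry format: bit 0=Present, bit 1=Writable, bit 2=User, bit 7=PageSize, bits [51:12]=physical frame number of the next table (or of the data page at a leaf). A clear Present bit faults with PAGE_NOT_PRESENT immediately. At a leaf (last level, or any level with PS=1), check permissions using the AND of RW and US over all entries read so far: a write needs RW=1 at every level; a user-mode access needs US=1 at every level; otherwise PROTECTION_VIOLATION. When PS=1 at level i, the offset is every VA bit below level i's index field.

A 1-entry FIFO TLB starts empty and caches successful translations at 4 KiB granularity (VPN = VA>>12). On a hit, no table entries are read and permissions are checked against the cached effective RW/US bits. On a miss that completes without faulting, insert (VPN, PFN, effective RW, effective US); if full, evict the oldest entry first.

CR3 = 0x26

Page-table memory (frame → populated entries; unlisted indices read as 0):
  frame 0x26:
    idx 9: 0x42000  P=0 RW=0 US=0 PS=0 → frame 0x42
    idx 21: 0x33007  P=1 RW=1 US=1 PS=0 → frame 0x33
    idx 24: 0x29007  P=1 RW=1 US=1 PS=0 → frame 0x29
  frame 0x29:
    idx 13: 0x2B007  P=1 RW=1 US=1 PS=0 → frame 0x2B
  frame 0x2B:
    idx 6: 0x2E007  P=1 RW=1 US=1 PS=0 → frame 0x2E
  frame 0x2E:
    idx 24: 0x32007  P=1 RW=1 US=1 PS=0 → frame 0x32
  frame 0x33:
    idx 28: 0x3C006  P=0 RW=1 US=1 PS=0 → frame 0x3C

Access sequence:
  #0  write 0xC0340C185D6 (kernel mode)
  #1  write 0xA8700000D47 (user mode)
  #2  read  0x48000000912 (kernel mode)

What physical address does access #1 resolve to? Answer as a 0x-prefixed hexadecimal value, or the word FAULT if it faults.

Walk each access:
#0 VA=0xC0340C185D6 (w,kernel):
  L0: frame=0x26 idx=24 entry=0x29007 [P=1 RW=1 US=1 PS=0]
  L1: frame=0x29 idx=13 entry=0x2B007 [P=1 RW=1 US=1 PS=0]
  L2: frame=0x2B idx=6 entry=0x2E007 [P=1 RW=1 US=1 PS=0]
  L3: frame=0x2E idx=24 entry=0x32007 [P=1 RW=1 US=1 PS=0]
  ✓ 0x325D6  — 4 lookups
#1 VA=0xA8700000D47 (w,user):
  L0: frame=0x26 idx=21 entry=0x33007 [P=1 RW=1 US=1 PS=0]
  L1: frame=0x33 idx=28 entry=0x3C006 [P=0 RW=1 US=1 PS=0]
  ⇒ fault: PAGE_NOT_PRESENT  — 2 lookups
#2 VA=0x48000000912 (r,kernel):
  L0: frame=0x26 idx=9 entry=0x42000 [P=0 RW=0 US=0 PS=0]
  ⇒ fault: PAGE_NOT_PRESENT  — 1 lookups

Access #1 PA: FAULT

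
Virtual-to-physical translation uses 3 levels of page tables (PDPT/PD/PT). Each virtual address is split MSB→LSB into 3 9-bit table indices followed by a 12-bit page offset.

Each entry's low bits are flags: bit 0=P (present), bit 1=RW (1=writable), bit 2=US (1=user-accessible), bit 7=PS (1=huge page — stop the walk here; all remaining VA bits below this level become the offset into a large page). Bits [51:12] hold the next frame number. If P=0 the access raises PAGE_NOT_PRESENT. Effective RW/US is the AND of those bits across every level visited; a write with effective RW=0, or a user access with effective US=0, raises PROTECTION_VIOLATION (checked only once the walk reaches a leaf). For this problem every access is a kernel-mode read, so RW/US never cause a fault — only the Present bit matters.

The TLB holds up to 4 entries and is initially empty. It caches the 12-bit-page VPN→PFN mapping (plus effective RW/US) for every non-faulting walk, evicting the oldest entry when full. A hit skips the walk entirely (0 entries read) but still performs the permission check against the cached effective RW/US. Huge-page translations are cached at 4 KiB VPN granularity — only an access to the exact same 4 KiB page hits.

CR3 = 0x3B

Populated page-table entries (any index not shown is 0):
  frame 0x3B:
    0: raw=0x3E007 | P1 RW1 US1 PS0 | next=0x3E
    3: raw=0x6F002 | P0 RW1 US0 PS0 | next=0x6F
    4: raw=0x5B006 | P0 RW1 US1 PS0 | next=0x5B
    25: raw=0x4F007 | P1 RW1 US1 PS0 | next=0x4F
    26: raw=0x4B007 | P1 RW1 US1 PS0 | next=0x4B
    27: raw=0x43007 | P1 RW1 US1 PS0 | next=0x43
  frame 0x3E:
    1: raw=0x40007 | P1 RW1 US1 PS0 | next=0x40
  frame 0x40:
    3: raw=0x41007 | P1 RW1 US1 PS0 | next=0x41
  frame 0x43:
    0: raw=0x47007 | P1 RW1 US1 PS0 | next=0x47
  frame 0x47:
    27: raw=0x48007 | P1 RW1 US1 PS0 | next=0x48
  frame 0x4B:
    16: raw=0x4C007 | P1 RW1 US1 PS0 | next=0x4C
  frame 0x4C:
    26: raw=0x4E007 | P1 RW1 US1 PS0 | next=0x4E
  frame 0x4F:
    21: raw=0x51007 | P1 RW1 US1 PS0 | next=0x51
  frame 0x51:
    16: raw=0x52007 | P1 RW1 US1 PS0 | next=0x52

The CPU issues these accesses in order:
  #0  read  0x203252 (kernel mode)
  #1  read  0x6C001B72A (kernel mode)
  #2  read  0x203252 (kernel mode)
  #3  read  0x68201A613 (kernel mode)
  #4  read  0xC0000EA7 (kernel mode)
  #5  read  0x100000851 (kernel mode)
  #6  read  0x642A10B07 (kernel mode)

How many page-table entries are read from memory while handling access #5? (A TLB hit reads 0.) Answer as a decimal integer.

Per-access translation:
#0 VA=0x203252 (r,kernel):
  lvl0: tbl 0x3B, slot 0 ⇒ 0x3E007 (P1/RW1/US1/PS0)
  lvl1: tbl 0x3E, slot 1 ⇒ 0x40007 (P1/RW1/US1/PS0)
  lvl2: tbl 0x40, slot 3 ⇒ 0x41007 (P1/RW1/US1/PS0)
  ✓ 0x41252  — 3 lookups
#1 VA=0x6C001B72A (r,kernel):
  lvl0: tbl 0x3B, slot 27 ⇒ 0x43007 (P1/RW1/US1/PS0)
  lvl1: tbl 0x43, slot 0 ⇒ 0x47007 (P1/RW1/US1/PS0)
  lvl2: tbl 0x47, slot 27 ⇒ 0x48007 (P1/RW1/US1/PS0)
  ✓ 0x4872A  — 3 lookups
#2 VA=0x203252 (r,kernel):
  TLB hit vpn=0x203 → PA=0x41252
#3 VA=0x68201A613 (r,kernel):
  lvl0: tbl 0x3B, slot 26 ⇒ 0x4B007 (P1/RW1/US1/PS0)
  lvl1: tbl 0x4B, slot 16 ⇒ 0x4C007 (P1/RW1/US1/PS0)
  lvl2: tbl 0x4C, slot 26 ⇒ 0x4E007 (P1/RW1/US1/PS0)
  ✓ 0x4E613  — 3 lookups
#4 VA=0xC0000EA7 (r,kernel):
  lvl0: tbl 0x3B, slot 3 ⇒ 0x6F002 (P0/RW1/US0/PS0)
  ⇒ fault: PAGE_NOT_PRESENT  — 1 lookups
#5 VA=0x100000851 (r,kernel):
  lvl0: tbl 0x3B, slot 4 ⇒ 0x5B006 (P0/RW1/US1/PS0)
  ⇒ fault: PAGE_NOT_PRESENT  — 1 lookups
#6 VA=0x642A10B07 (r,kernel):
  lvl0: tbl 0x3B, slot 25 ⇒ 0x4F007 (P1/RW1/US1/PS0)
  lvl1: tbl 0x4F, slot 21 ⇒ 0x51007 (P1/RW1/US1/PS0)
  lvl2: tbl 0x51, slot 16 ⇒ 0x52007 (P1/RW1/US1/PS0)
  ✓ 0x52B07  — 3 lookups

Entries read for #5: 1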